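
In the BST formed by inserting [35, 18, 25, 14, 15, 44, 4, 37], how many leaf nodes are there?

Tree built from: [35, 18, 25, 14, 15, 44, 4, 37]
Tree (level-order array): [35, 18, 44, 14, 25, 37, None, 4, 15]
Rule: A leaf has 0 children.
Per-node child counts:
  node 35: 2 child(ren)
  node 18: 2 child(ren)
  node 14: 2 child(ren)
  node 4: 0 child(ren)
  node 15: 0 child(ren)
  node 25: 0 child(ren)
  node 44: 1 child(ren)
  node 37: 0 child(ren)
Matching nodes: [4, 15, 25, 37]
Count of leaf nodes: 4


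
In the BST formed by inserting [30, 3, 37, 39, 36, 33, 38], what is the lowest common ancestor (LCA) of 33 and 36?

Tree insertion order: [30, 3, 37, 39, 36, 33, 38]
Tree (level-order array): [30, 3, 37, None, None, 36, 39, 33, None, 38]
In a BST, the LCA of p=33, q=36 is the first node v on the
root-to-leaf path with p <= v <= q (go left if both < v, right if both > v).
Walk from root:
  at 30: both 33 and 36 > 30, go right
  at 37: both 33 and 36 < 37, go left
  at 36: 33 <= 36 <= 36, this is the LCA
LCA = 36


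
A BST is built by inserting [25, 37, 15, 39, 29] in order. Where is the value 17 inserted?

Starting tree (level order): [25, 15, 37, None, None, 29, 39]
Insertion path: 25 -> 15
Result: insert 17 as right child of 15
Final tree (level order): [25, 15, 37, None, 17, 29, 39]


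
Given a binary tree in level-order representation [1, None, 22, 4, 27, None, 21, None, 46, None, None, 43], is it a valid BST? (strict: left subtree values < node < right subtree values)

Level-order array: [1, None, 22, 4, 27, None, 21, None, 46, None, None, 43]
Validate using subtree bounds (lo, hi): at each node, require lo < value < hi,
then recurse left with hi=value and right with lo=value.
Preorder trace (stopping at first violation):
  at node 1 with bounds (-inf, +inf): OK
  at node 22 with bounds (1, +inf): OK
  at node 4 with bounds (1, 22): OK
  at node 21 with bounds (4, 22): OK
  at node 27 with bounds (22, +inf): OK
  at node 46 with bounds (27, +inf): OK
  at node 43 with bounds (27, 46): OK
No violation found at any node.
Result: Valid BST


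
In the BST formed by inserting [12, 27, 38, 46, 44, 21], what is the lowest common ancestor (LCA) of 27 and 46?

Tree insertion order: [12, 27, 38, 46, 44, 21]
Tree (level-order array): [12, None, 27, 21, 38, None, None, None, 46, 44]
In a BST, the LCA of p=27, q=46 is the first node v on the
root-to-leaf path with p <= v <= q (go left if both < v, right if both > v).
Walk from root:
  at 12: both 27 and 46 > 12, go right
  at 27: 27 <= 27 <= 46, this is the LCA
LCA = 27


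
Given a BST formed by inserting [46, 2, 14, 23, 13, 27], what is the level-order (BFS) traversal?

Tree insertion order: [46, 2, 14, 23, 13, 27]
Tree (level-order array): [46, 2, None, None, 14, 13, 23, None, None, None, 27]
BFS from the root, enqueuing left then right child of each popped node:
  queue [46] -> pop 46, enqueue [2], visited so far: [46]
  queue [2] -> pop 2, enqueue [14], visited so far: [46, 2]
  queue [14] -> pop 14, enqueue [13, 23], visited so far: [46, 2, 14]
  queue [13, 23] -> pop 13, enqueue [none], visited so far: [46, 2, 14, 13]
  queue [23] -> pop 23, enqueue [27], visited so far: [46, 2, 14, 13, 23]
  queue [27] -> pop 27, enqueue [none], visited so far: [46, 2, 14, 13, 23, 27]
Result: [46, 2, 14, 13, 23, 27]


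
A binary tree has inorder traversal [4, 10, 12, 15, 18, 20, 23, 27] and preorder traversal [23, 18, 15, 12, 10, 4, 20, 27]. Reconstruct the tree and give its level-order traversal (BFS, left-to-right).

Inorder:  [4, 10, 12, 15, 18, 20, 23, 27]
Preorder: [23, 18, 15, 12, 10, 4, 20, 27]
Algorithm: preorder visits root first, so consume preorder in order;
for each root, split the current inorder slice at that value into
left-subtree inorder and right-subtree inorder, then recurse.
Recursive splits:
  root=23; inorder splits into left=[4, 10, 12, 15, 18, 20], right=[27]
  root=18; inorder splits into left=[4, 10, 12, 15], right=[20]
  root=15; inorder splits into left=[4, 10, 12], right=[]
  root=12; inorder splits into left=[4, 10], right=[]
  root=10; inorder splits into left=[4], right=[]
  root=4; inorder splits into left=[], right=[]
  root=20; inorder splits into left=[], right=[]
  root=27; inorder splits into left=[], right=[]
Reconstructed level-order: [23, 18, 27, 15, 20, 12, 10, 4]


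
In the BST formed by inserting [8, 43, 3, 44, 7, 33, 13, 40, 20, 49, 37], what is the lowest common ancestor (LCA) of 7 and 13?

Tree insertion order: [8, 43, 3, 44, 7, 33, 13, 40, 20, 49, 37]
Tree (level-order array): [8, 3, 43, None, 7, 33, 44, None, None, 13, 40, None, 49, None, 20, 37]
In a BST, the LCA of p=7, q=13 is the first node v on the
root-to-leaf path with p <= v <= q (go left if both < v, right if both > v).
Walk from root:
  at 8: 7 <= 8 <= 13, this is the LCA
LCA = 8


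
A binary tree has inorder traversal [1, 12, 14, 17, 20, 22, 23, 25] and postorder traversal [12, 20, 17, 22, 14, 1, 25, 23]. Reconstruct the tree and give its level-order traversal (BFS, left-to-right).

Inorder:   [1, 12, 14, 17, 20, 22, 23, 25]
Postorder: [12, 20, 17, 22, 14, 1, 25, 23]
Algorithm: postorder visits root last, so walk postorder right-to-left;
each value is the root of the current inorder slice — split it at that
value, recurse on the right subtree first, then the left.
Recursive splits:
  root=23; inorder splits into left=[1, 12, 14, 17, 20, 22], right=[25]
  root=25; inorder splits into left=[], right=[]
  root=1; inorder splits into left=[], right=[12, 14, 17, 20, 22]
  root=14; inorder splits into left=[12], right=[17, 20, 22]
  root=22; inorder splits into left=[17, 20], right=[]
  root=17; inorder splits into left=[], right=[20]
  root=20; inorder splits into left=[], right=[]
  root=12; inorder splits into left=[], right=[]
Reconstructed level-order: [23, 1, 25, 14, 12, 22, 17, 20]


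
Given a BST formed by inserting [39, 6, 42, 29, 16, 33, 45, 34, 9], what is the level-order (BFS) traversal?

Tree insertion order: [39, 6, 42, 29, 16, 33, 45, 34, 9]
Tree (level-order array): [39, 6, 42, None, 29, None, 45, 16, 33, None, None, 9, None, None, 34]
BFS from the root, enqueuing left then right child of each popped node:
  queue [39] -> pop 39, enqueue [6, 42], visited so far: [39]
  queue [6, 42] -> pop 6, enqueue [29], visited so far: [39, 6]
  queue [42, 29] -> pop 42, enqueue [45], visited so far: [39, 6, 42]
  queue [29, 45] -> pop 29, enqueue [16, 33], visited so far: [39, 6, 42, 29]
  queue [45, 16, 33] -> pop 45, enqueue [none], visited so far: [39, 6, 42, 29, 45]
  queue [16, 33] -> pop 16, enqueue [9], visited so far: [39, 6, 42, 29, 45, 16]
  queue [33, 9] -> pop 33, enqueue [34], visited so far: [39, 6, 42, 29, 45, 16, 33]
  queue [9, 34] -> pop 9, enqueue [none], visited so far: [39, 6, 42, 29, 45, 16, 33, 9]
  queue [34] -> pop 34, enqueue [none], visited so far: [39, 6, 42, 29, 45, 16, 33, 9, 34]
Result: [39, 6, 42, 29, 45, 16, 33, 9, 34]


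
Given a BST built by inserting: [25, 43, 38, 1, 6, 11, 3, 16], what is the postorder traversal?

Tree insertion order: [25, 43, 38, 1, 6, 11, 3, 16]
Tree (level-order array): [25, 1, 43, None, 6, 38, None, 3, 11, None, None, None, None, None, 16]
Postorder traversal: [3, 16, 11, 6, 1, 38, 43, 25]


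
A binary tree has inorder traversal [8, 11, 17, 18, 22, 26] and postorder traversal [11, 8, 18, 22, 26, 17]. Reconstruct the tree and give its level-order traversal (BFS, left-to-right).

Inorder:   [8, 11, 17, 18, 22, 26]
Postorder: [11, 8, 18, 22, 26, 17]
Algorithm: postorder visits root last, so walk postorder right-to-left;
each value is the root of the current inorder slice — split it at that
value, recurse on the right subtree first, then the left.
Recursive splits:
  root=17; inorder splits into left=[8, 11], right=[18, 22, 26]
  root=26; inorder splits into left=[18, 22], right=[]
  root=22; inorder splits into left=[18], right=[]
  root=18; inorder splits into left=[], right=[]
  root=8; inorder splits into left=[], right=[11]
  root=11; inorder splits into left=[], right=[]
Reconstructed level-order: [17, 8, 26, 11, 22, 18]


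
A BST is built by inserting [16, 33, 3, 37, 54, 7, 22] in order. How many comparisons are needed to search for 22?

Search path for 22: 16 -> 33 -> 22
Found: True
Comparisons: 3


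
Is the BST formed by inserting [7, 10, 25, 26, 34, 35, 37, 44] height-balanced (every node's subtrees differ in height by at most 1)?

Tree (level-order array): [7, None, 10, None, 25, None, 26, None, 34, None, 35, None, 37, None, 44]
Definition: a tree is height-balanced if, at every node, |h(left) - h(right)| <= 1 (empty subtree has height -1).
Bottom-up per-node check:
  node 44: h_left=-1, h_right=-1, diff=0 [OK], height=0
  node 37: h_left=-1, h_right=0, diff=1 [OK], height=1
  node 35: h_left=-1, h_right=1, diff=2 [FAIL (|-1-1|=2 > 1)], height=2
  node 34: h_left=-1, h_right=2, diff=3 [FAIL (|-1-2|=3 > 1)], height=3
  node 26: h_left=-1, h_right=3, diff=4 [FAIL (|-1-3|=4 > 1)], height=4
  node 25: h_left=-1, h_right=4, diff=5 [FAIL (|-1-4|=5 > 1)], height=5
  node 10: h_left=-1, h_right=5, diff=6 [FAIL (|-1-5|=6 > 1)], height=6
  node 7: h_left=-1, h_right=6, diff=7 [FAIL (|-1-6|=7 > 1)], height=7
Node 35 violates the condition: |-1 - 1| = 2 > 1.
Result: Not balanced


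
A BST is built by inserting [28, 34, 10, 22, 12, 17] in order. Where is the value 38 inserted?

Starting tree (level order): [28, 10, 34, None, 22, None, None, 12, None, None, 17]
Insertion path: 28 -> 34
Result: insert 38 as right child of 34
Final tree (level order): [28, 10, 34, None, 22, None, 38, 12, None, None, None, None, 17]


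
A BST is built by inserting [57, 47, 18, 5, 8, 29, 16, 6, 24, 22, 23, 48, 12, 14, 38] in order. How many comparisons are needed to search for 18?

Search path for 18: 57 -> 47 -> 18
Found: True
Comparisons: 3


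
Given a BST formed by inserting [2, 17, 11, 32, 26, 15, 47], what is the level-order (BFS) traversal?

Tree insertion order: [2, 17, 11, 32, 26, 15, 47]
Tree (level-order array): [2, None, 17, 11, 32, None, 15, 26, 47]
BFS from the root, enqueuing left then right child of each popped node:
  queue [2] -> pop 2, enqueue [17], visited so far: [2]
  queue [17] -> pop 17, enqueue [11, 32], visited so far: [2, 17]
  queue [11, 32] -> pop 11, enqueue [15], visited so far: [2, 17, 11]
  queue [32, 15] -> pop 32, enqueue [26, 47], visited so far: [2, 17, 11, 32]
  queue [15, 26, 47] -> pop 15, enqueue [none], visited so far: [2, 17, 11, 32, 15]
  queue [26, 47] -> pop 26, enqueue [none], visited so far: [2, 17, 11, 32, 15, 26]
  queue [47] -> pop 47, enqueue [none], visited so far: [2, 17, 11, 32, 15, 26, 47]
Result: [2, 17, 11, 32, 15, 26, 47]


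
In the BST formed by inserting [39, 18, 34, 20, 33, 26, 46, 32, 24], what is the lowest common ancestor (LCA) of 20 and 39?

Tree insertion order: [39, 18, 34, 20, 33, 26, 46, 32, 24]
Tree (level-order array): [39, 18, 46, None, 34, None, None, 20, None, None, 33, 26, None, 24, 32]
In a BST, the LCA of p=20, q=39 is the first node v on the
root-to-leaf path with p <= v <= q (go left if both < v, right if both > v).
Walk from root:
  at 39: 20 <= 39 <= 39, this is the LCA
LCA = 39


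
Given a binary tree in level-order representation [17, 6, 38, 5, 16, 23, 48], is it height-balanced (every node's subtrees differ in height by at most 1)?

Tree (level-order array): [17, 6, 38, 5, 16, 23, 48]
Definition: a tree is height-balanced if, at every node, |h(left) - h(right)| <= 1 (empty subtree has height -1).
Bottom-up per-node check:
  node 5: h_left=-1, h_right=-1, diff=0 [OK], height=0
  node 16: h_left=-1, h_right=-1, diff=0 [OK], height=0
  node 6: h_left=0, h_right=0, diff=0 [OK], height=1
  node 23: h_left=-1, h_right=-1, diff=0 [OK], height=0
  node 48: h_left=-1, h_right=-1, diff=0 [OK], height=0
  node 38: h_left=0, h_right=0, diff=0 [OK], height=1
  node 17: h_left=1, h_right=1, diff=0 [OK], height=2
All nodes satisfy the balance condition.
Result: Balanced


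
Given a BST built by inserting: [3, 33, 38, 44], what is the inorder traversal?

Tree insertion order: [3, 33, 38, 44]
Tree (level-order array): [3, None, 33, None, 38, None, 44]
Inorder traversal: [3, 33, 38, 44]


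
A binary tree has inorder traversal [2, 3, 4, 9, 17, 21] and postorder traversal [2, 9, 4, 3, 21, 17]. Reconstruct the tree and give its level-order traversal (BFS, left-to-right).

Inorder:   [2, 3, 4, 9, 17, 21]
Postorder: [2, 9, 4, 3, 21, 17]
Algorithm: postorder visits root last, so walk postorder right-to-left;
each value is the root of the current inorder slice — split it at that
value, recurse on the right subtree first, then the left.
Recursive splits:
  root=17; inorder splits into left=[2, 3, 4, 9], right=[21]
  root=21; inorder splits into left=[], right=[]
  root=3; inorder splits into left=[2], right=[4, 9]
  root=4; inorder splits into left=[], right=[9]
  root=9; inorder splits into left=[], right=[]
  root=2; inorder splits into left=[], right=[]
Reconstructed level-order: [17, 3, 21, 2, 4, 9]


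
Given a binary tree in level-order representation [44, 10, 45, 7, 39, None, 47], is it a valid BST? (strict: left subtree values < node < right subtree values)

Level-order array: [44, 10, 45, 7, 39, None, 47]
Validate using subtree bounds (lo, hi): at each node, require lo < value < hi,
then recurse left with hi=value and right with lo=value.
Preorder trace (stopping at first violation):
  at node 44 with bounds (-inf, +inf): OK
  at node 10 with bounds (-inf, 44): OK
  at node 7 with bounds (-inf, 10): OK
  at node 39 with bounds (10, 44): OK
  at node 45 with bounds (44, +inf): OK
  at node 47 with bounds (45, +inf): OK
No violation found at any node.
Result: Valid BST


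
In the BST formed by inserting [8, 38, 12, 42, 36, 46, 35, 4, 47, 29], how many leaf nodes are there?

Tree built from: [8, 38, 12, 42, 36, 46, 35, 4, 47, 29]
Tree (level-order array): [8, 4, 38, None, None, 12, 42, None, 36, None, 46, 35, None, None, 47, 29]
Rule: A leaf has 0 children.
Per-node child counts:
  node 8: 2 child(ren)
  node 4: 0 child(ren)
  node 38: 2 child(ren)
  node 12: 1 child(ren)
  node 36: 1 child(ren)
  node 35: 1 child(ren)
  node 29: 0 child(ren)
  node 42: 1 child(ren)
  node 46: 1 child(ren)
  node 47: 0 child(ren)
Matching nodes: [4, 29, 47]
Count of leaf nodes: 3


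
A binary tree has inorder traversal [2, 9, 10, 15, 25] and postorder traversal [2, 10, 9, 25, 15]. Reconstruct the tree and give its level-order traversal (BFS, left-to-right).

Inorder:   [2, 9, 10, 15, 25]
Postorder: [2, 10, 9, 25, 15]
Algorithm: postorder visits root last, so walk postorder right-to-left;
each value is the root of the current inorder slice — split it at that
value, recurse on the right subtree first, then the left.
Recursive splits:
  root=15; inorder splits into left=[2, 9, 10], right=[25]
  root=25; inorder splits into left=[], right=[]
  root=9; inorder splits into left=[2], right=[10]
  root=10; inorder splits into left=[], right=[]
  root=2; inorder splits into left=[], right=[]
Reconstructed level-order: [15, 9, 25, 2, 10]


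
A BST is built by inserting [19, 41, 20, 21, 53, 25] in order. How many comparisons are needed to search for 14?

Search path for 14: 19
Found: False
Comparisons: 1


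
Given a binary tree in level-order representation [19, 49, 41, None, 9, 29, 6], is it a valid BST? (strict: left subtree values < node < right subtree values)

Level-order array: [19, 49, 41, None, 9, 29, 6]
Validate using subtree bounds (lo, hi): at each node, require lo < value < hi,
then recurse left with hi=value and right with lo=value.
Preorder trace (stopping at first violation):
  at node 19 with bounds (-inf, +inf): OK
  at node 49 with bounds (-inf, 19): VIOLATION
Node 49 violates its bound: not (-inf < 49 < 19).
Result: Not a valid BST


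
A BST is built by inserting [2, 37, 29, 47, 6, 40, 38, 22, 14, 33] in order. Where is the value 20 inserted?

Starting tree (level order): [2, None, 37, 29, 47, 6, 33, 40, None, None, 22, None, None, 38, None, 14]
Insertion path: 2 -> 37 -> 29 -> 6 -> 22 -> 14
Result: insert 20 as right child of 14
Final tree (level order): [2, None, 37, 29, 47, 6, 33, 40, None, None, 22, None, None, 38, None, 14, None, None, None, None, 20]


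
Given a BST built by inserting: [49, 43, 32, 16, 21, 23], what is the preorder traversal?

Tree insertion order: [49, 43, 32, 16, 21, 23]
Tree (level-order array): [49, 43, None, 32, None, 16, None, None, 21, None, 23]
Preorder traversal: [49, 43, 32, 16, 21, 23]


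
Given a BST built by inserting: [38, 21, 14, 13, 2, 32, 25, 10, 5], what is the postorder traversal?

Tree insertion order: [38, 21, 14, 13, 2, 32, 25, 10, 5]
Tree (level-order array): [38, 21, None, 14, 32, 13, None, 25, None, 2, None, None, None, None, 10, 5]
Postorder traversal: [5, 10, 2, 13, 14, 25, 32, 21, 38]


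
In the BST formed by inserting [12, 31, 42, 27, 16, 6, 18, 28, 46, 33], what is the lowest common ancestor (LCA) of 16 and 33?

Tree insertion order: [12, 31, 42, 27, 16, 6, 18, 28, 46, 33]
Tree (level-order array): [12, 6, 31, None, None, 27, 42, 16, 28, 33, 46, None, 18]
In a BST, the LCA of p=16, q=33 is the first node v on the
root-to-leaf path with p <= v <= q (go left if both < v, right if both > v).
Walk from root:
  at 12: both 16 and 33 > 12, go right
  at 31: 16 <= 31 <= 33, this is the LCA
LCA = 31


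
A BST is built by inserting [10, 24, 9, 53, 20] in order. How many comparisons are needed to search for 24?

Search path for 24: 10 -> 24
Found: True
Comparisons: 2


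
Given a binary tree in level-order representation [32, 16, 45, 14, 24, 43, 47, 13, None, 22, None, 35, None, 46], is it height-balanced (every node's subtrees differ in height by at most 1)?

Tree (level-order array): [32, 16, 45, 14, 24, 43, 47, 13, None, 22, None, 35, None, 46]
Definition: a tree is height-balanced if, at every node, |h(left) - h(right)| <= 1 (empty subtree has height -1).
Bottom-up per-node check:
  node 13: h_left=-1, h_right=-1, diff=0 [OK], height=0
  node 14: h_left=0, h_right=-1, diff=1 [OK], height=1
  node 22: h_left=-1, h_right=-1, diff=0 [OK], height=0
  node 24: h_left=0, h_right=-1, diff=1 [OK], height=1
  node 16: h_left=1, h_right=1, diff=0 [OK], height=2
  node 35: h_left=-1, h_right=-1, diff=0 [OK], height=0
  node 43: h_left=0, h_right=-1, diff=1 [OK], height=1
  node 46: h_left=-1, h_right=-1, diff=0 [OK], height=0
  node 47: h_left=0, h_right=-1, diff=1 [OK], height=1
  node 45: h_left=1, h_right=1, diff=0 [OK], height=2
  node 32: h_left=2, h_right=2, diff=0 [OK], height=3
All nodes satisfy the balance condition.
Result: Balanced


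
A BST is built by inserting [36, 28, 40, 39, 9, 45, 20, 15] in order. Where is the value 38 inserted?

Starting tree (level order): [36, 28, 40, 9, None, 39, 45, None, 20, None, None, None, None, 15]
Insertion path: 36 -> 40 -> 39
Result: insert 38 as left child of 39
Final tree (level order): [36, 28, 40, 9, None, 39, 45, None, 20, 38, None, None, None, 15]


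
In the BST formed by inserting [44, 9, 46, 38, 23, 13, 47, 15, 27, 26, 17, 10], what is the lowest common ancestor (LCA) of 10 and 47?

Tree insertion order: [44, 9, 46, 38, 23, 13, 47, 15, 27, 26, 17, 10]
Tree (level-order array): [44, 9, 46, None, 38, None, 47, 23, None, None, None, 13, 27, 10, 15, 26, None, None, None, None, 17]
In a BST, the LCA of p=10, q=47 is the first node v on the
root-to-leaf path with p <= v <= q (go left if both < v, right if both > v).
Walk from root:
  at 44: 10 <= 44 <= 47, this is the LCA
LCA = 44


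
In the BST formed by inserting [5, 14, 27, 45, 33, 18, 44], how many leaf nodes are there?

Tree built from: [5, 14, 27, 45, 33, 18, 44]
Tree (level-order array): [5, None, 14, None, 27, 18, 45, None, None, 33, None, None, 44]
Rule: A leaf has 0 children.
Per-node child counts:
  node 5: 1 child(ren)
  node 14: 1 child(ren)
  node 27: 2 child(ren)
  node 18: 0 child(ren)
  node 45: 1 child(ren)
  node 33: 1 child(ren)
  node 44: 0 child(ren)
Matching nodes: [18, 44]
Count of leaf nodes: 2


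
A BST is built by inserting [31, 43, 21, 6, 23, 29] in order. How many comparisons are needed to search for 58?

Search path for 58: 31 -> 43
Found: False
Comparisons: 2


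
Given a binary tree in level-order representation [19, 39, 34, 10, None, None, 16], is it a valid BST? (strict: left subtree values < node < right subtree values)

Level-order array: [19, 39, 34, 10, None, None, 16]
Validate using subtree bounds (lo, hi): at each node, require lo < value < hi,
then recurse left with hi=value and right with lo=value.
Preorder trace (stopping at first violation):
  at node 19 with bounds (-inf, +inf): OK
  at node 39 with bounds (-inf, 19): VIOLATION
Node 39 violates its bound: not (-inf < 39 < 19).
Result: Not a valid BST


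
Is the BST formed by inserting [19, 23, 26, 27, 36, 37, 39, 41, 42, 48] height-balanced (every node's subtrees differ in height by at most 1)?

Tree (level-order array): [19, None, 23, None, 26, None, 27, None, 36, None, 37, None, 39, None, 41, None, 42, None, 48]
Definition: a tree is height-balanced if, at every node, |h(left) - h(right)| <= 1 (empty subtree has height -1).
Bottom-up per-node check:
  node 48: h_left=-1, h_right=-1, diff=0 [OK], height=0
  node 42: h_left=-1, h_right=0, diff=1 [OK], height=1
  node 41: h_left=-1, h_right=1, diff=2 [FAIL (|-1-1|=2 > 1)], height=2
  node 39: h_left=-1, h_right=2, diff=3 [FAIL (|-1-2|=3 > 1)], height=3
  node 37: h_left=-1, h_right=3, diff=4 [FAIL (|-1-3|=4 > 1)], height=4
  node 36: h_left=-1, h_right=4, diff=5 [FAIL (|-1-4|=5 > 1)], height=5
  node 27: h_left=-1, h_right=5, diff=6 [FAIL (|-1-5|=6 > 1)], height=6
  node 26: h_left=-1, h_right=6, diff=7 [FAIL (|-1-6|=7 > 1)], height=7
  node 23: h_left=-1, h_right=7, diff=8 [FAIL (|-1-7|=8 > 1)], height=8
  node 19: h_left=-1, h_right=8, diff=9 [FAIL (|-1-8|=9 > 1)], height=9
Node 41 violates the condition: |-1 - 1| = 2 > 1.
Result: Not balanced


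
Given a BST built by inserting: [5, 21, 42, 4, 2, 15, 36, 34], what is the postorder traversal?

Tree insertion order: [5, 21, 42, 4, 2, 15, 36, 34]
Tree (level-order array): [5, 4, 21, 2, None, 15, 42, None, None, None, None, 36, None, 34]
Postorder traversal: [2, 4, 15, 34, 36, 42, 21, 5]


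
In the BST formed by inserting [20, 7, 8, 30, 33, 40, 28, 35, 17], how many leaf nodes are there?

Tree built from: [20, 7, 8, 30, 33, 40, 28, 35, 17]
Tree (level-order array): [20, 7, 30, None, 8, 28, 33, None, 17, None, None, None, 40, None, None, 35]
Rule: A leaf has 0 children.
Per-node child counts:
  node 20: 2 child(ren)
  node 7: 1 child(ren)
  node 8: 1 child(ren)
  node 17: 0 child(ren)
  node 30: 2 child(ren)
  node 28: 0 child(ren)
  node 33: 1 child(ren)
  node 40: 1 child(ren)
  node 35: 0 child(ren)
Matching nodes: [17, 28, 35]
Count of leaf nodes: 3


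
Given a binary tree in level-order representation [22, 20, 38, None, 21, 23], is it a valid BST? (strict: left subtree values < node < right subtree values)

Level-order array: [22, 20, 38, None, 21, 23]
Validate using subtree bounds (lo, hi): at each node, require lo < value < hi,
then recurse left with hi=value and right with lo=value.
Preorder trace (stopping at first violation):
  at node 22 with bounds (-inf, +inf): OK
  at node 20 with bounds (-inf, 22): OK
  at node 21 with bounds (20, 22): OK
  at node 38 with bounds (22, +inf): OK
  at node 23 with bounds (22, 38): OK
No violation found at any node.
Result: Valid BST


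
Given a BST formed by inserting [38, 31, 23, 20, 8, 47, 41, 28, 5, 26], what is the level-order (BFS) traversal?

Tree insertion order: [38, 31, 23, 20, 8, 47, 41, 28, 5, 26]
Tree (level-order array): [38, 31, 47, 23, None, 41, None, 20, 28, None, None, 8, None, 26, None, 5]
BFS from the root, enqueuing left then right child of each popped node:
  queue [38] -> pop 38, enqueue [31, 47], visited so far: [38]
  queue [31, 47] -> pop 31, enqueue [23], visited so far: [38, 31]
  queue [47, 23] -> pop 47, enqueue [41], visited so far: [38, 31, 47]
  queue [23, 41] -> pop 23, enqueue [20, 28], visited so far: [38, 31, 47, 23]
  queue [41, 20, 28] -> pop 41, enqueue [none], visited so far: [38, 31, 47, 23, 41]
  queue [20, 28] -> pop 20, enqueue [8], visited so far: [38, 31, 47, 23, 41, 20]
  queue [28, 8] -> pop 28, enqueue [26], visited so far: [38, 31, 47, 23, 41, 20, 28]
  queue [8, 26] -> pop 8, enqueue [5], visited so far: [38, 31, 47, 23, 41, 20, 28, 8]
  queue [26, 5] -> pop 26, enqueue [none], visited so far: [38, 31, 47, 23, 41, 20, 28, 8, 26]
  queue [5] -> pop 5, enqueue [none], visited so far: [38, 31, 47, 23, 41, 20, 28, 8, 26, 5]
Result: [38, 31, 47, 23, 41, 20, 28, 8, 26, 5]


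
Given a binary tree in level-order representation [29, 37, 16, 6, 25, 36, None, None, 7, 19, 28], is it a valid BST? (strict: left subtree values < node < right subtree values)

Level-order array: [29, 37, 16, 6, 25, 36, None, None, 7, 19, 28]
Validate using subtree bounds (lo, hi): at each node, require lo < value < hi,
then recurse left with hi=value and right with lo=value.
Preorder trace (stopping at first violation):
  at node 29 with bounds (-inf, +inf): OK
  at node 37 with bounds (-inf, 29): VIOLATION
Node 37 violates its bound: not (-inf < 37 < 29).
Result: Not a valid BST


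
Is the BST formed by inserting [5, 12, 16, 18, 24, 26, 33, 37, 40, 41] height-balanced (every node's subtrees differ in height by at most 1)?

Tree (level-order array): [5, None, 12, None, 16, None, 18, None, 24, None, 26, None, 33, None, 37, None, 40, None, 41]
Definition: a tree is height-balanced if, at every node, |h(left) - h(right)| <= 1 (empty subtree has height -1).
Bottom-up per-node check:
  node 41: h_left=-1, h_right=-1, diff=0 [OK], height=0
  node 40: h_left=-1, h_right=0, diff=1 [OK], height=1
  node 37: h_left=-1, h_right=1, diff=2 [FAIL (|-1-1|=2 > 1)], height=2
  node 33: h_left=-1, h_right=2, diff=3 [FAIL (|-1-2|=3 > 1)], height=3
  node 26: h_left=-1, h_right=3, diff=4 [FAIL (|-1-3|=4 > 1)], height=4
  node 24: h_left=-1, h_right=4, diff=5 [FAIL (|-1-4|=5 > 1)], height=5
  node 18: h_left=-1, h_right=5, diff=6 [FAIL (|-1-5|=6 > 1)], height=6
  node 16: h_left=-1, h_right=6, diff=7 [FAIL (|-1-6|=7 > 1)], height=7
  node 12: h_left=-1, h_right=7, diff=8 [FAIL (|-1-7|=8 > 1)], height=8
  node 5: h_left=-1, h_right=8, diff=9 [FAIL (|-1-8|=9 > 1)], height=9
Node 37 violates the condition: |-1 - 1| = 2 > 1.
Result: Not balanced


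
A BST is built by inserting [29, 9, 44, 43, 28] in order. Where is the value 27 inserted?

Starting tree (level order): [29, 9, 44, None, 28, 43]
Insertion path: 29 -> 9 -> 28
Result: insert 27 as left child of 28
Final tree (level order): [29, 9, 44, None, 28, 43, None, 27]


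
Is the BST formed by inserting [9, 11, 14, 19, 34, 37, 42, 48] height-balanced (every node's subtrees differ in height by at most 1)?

Tree (level-order array): [9, None, 11, None, 14, None, 19, None, 34, None, 37, None, 42, None, 48]
Definition: a tree is height-balanced if, at every node, |h(left) - h(right)| <= 1 (empty subtree has height -1).
Bottom-up per-node check:
  node 48: h_left=-1, h_right=-1, diff=0 [OK], height=0
  node 42: h_left=-1, h_right=0, diff=1 [OK], height=1
  node 37: h_left=-1, h_right=1, diff=2 [FAIL (|-1-1|=2 > 1)], height=2
  node 34: h_left=-1, h_right=2, diff=3 [FAIL (|-1-2|=3 > 1)], height=3
  node 19: h_left=-1, h_right=3, diff=4 [FAIL (|-1-3|=4 > 1)], height=4
  node 14: h_left=-1, h_right=4, diff=5 [FAIL (|-1-4|=5 > 1)], height=5
  node 11: h_left=-1, h_right=5, diff=6 [FAIL (|-1-5|=6 > 1)], height=6
  node 9: h_left=-1, h_right=6, diff=7 [FAIL (|-1-6|=7 > 1)], height=7
Node 37 violates the condition: |-1 - 1| = 2 > 1.
Result: Not balanced


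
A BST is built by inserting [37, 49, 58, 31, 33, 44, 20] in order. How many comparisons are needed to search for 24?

Search path for 24: 37 -> 31 -> 20
Found: False
Comparisons: 3


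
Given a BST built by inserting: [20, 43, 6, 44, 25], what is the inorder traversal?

Tree insertion order: [20, 43, 6, 44, 25]
Tree (level-order array): [20, 6, 43, None, None, 25, 44]
Inorder traversal: [6, 20, 25, 43, 44]


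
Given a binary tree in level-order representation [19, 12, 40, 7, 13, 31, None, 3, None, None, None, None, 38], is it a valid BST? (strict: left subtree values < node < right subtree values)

Level-order array: [19, 12, 40, 7, 13, 31, None, 3, None, None, None, None, 38]
Validate using subtree bounds (lo, hi): at each node, require lo < value < hi,
then recurse left with hi=value and right with lo=value.
Preorder trace (stopping at first violation):
  at node 19 with bounds (-inf, +inf): OK
  at node 12 with bounds (-inf, 19): OK
  at node 7 with bounds (-inf, 12): OK
  at node 3 with bounds (-inf, 7): OK
  at node 13 with bounds (12, 19): OK
  at node 40 with bounds (19, +inf): OK
  at node 31 with bounds (19, 40): OK
  at node 38 with bounds (31, 40): OK
No violation found at any node.
Result: Valid BST


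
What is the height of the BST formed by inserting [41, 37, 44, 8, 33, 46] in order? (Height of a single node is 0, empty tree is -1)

Insertion order: [41, 37, 44, 8, 33, 46]
Tree (level-order array): [41, 37, 44, 8, None, None, 46, None, 33]
Compute height bottom-up (empty subtree = -1):
  height(33) = 1 + max(-1, -1) = 0
  height(8) = 1 + max(-1, 0) = 1
  height(37) = 1 + max(1, -1) = 2
  height(46) = 1 + max(-1, -1) = 0
  height(44) = 1 + max(-1, 0) = 1
  height(41) = 1 + max(2, 1) = 3
Height = 3


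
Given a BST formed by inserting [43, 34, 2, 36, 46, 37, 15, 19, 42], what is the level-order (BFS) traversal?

Tree insertion order: [43, 34, 2, 36, 46, 37, 15, 19, 42]
Tree (level-order array): [43, 34, 46, 2, 36, None, None, None, 15, None, 37, None, 19, None, 42]
BFS from the root, enqueuing left then right child of each popped node:
  queue [43] -> pop 43, enqueue [34, 46], visited so far: [43]
  queue [34, 46] -> pop 34, enqueue [2, 36], visited so far: [43, 34]
  queue [46, 2, 36] -> pop 46, enqueue [none], visited so far: [43, 34, 46]
  queue [2, 36] -> pop 2, enqueue [15], visited so far: [43, 34, 46, 2]
  queue [36, 15] -> pop 36, enqueue [37], visited so far: [43, 34, 46, 2, 36]
  queue [15, 37] -> pop 15, enqueue [19], visited so far: [43, 34, 46, 2, 36, 15]
  queue [37, 19] -> pop 37, enqueue [42], visited so far: [43, 34, 46, 2, 36, 15, 37]
  queue [19, 42] -> pop 19, enqueue [none], visited so far: [43, 34, 46, 2, 36, 15, 37, 19]
  queue [42] -> pop 42, enqueue [none], visited so far: [43, 34, 46, 2, 36, 15, 37, 19, 42]
Result: [43, 34, 46, 2, 36, 15, 37, 19, 42]


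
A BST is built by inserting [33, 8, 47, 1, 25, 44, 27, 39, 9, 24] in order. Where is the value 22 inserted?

Starting tree (level order): [33, 8, 47, 1, 25, 44, None, None, None, 9, 27, 39, None, None, 24]
Insertion path: 33 -> 8 -> 25 -> 9 -> 24
Result: insert 22 as left child of 24
Final tree (level order): [33, 8, 47, 1, 25, 44, None, None, None, 9, 27, 39, None, None, 24, None, None, None, None, 22]


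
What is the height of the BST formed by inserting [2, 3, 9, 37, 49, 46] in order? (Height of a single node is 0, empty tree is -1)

Insertion order: [2, 3, 9, 37, 49, 46]
Tree (level-order array): [2, None, 3, None, 9, None, 37, None, 49, 46]
Compute height bottom-up (empty subtree = -1):
  height(46) = 1 + max(-1, -1) = 0
  height(49) = 1 + max(0, -1) = 1
  height(37) = 1 + max(-1, 1) = 2
  height(9) = 1 + max(-1, 2) = 3
  height(3) = 1 + max(-1, 3) = 4
  height(2) = 1 + max(-1, 4) = 5
Height = 5


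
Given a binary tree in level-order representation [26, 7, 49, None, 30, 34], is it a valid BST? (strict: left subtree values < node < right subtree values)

Level-order array: [26, 7, 49, None, 30, 34]
Validate using subtree bounds (lo, hi): at each node, require lo < value < hi,
then recurse left with hi=value and right with lo=value.
Preorder trace (stopping at first violation):
  at node 26 with bounds (-inf, +inf): OK
  at node 7 with bounds (-inf, 26): OK
  at node 30 with bounds (7, 26): VIOLATION
Node 30 violates its bound: not (7 < 30 < 26).
Result: Not a valid BST


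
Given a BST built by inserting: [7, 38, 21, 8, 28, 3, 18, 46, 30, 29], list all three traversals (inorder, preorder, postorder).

Tree insertion order: [7, 38, 21, 8, 28, 3, 18, 46, 30, 29]
Tree (level-order array): [7, 3, 38, None, None, 21, 46, 8, 28, None, None, None, 18, None, 30, None, None, 29]
Inorder (L, root, R): [3, 7, 8, 18, 21, 28, 29, 30, 38, 46]
Preorder (root, L, R): [7, 3, 38, 21, 8, 18, 28, 30, 29, 46]
Postorder (L, R, root): [3, 18, 8, 29, 30, 28, 21, 46, 38, 7]


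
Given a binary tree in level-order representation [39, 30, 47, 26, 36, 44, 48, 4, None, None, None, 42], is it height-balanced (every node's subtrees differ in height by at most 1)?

Tree (level-order array): [39, 30, 47, 26, 36, 44, 48, 4, None, None, None, 42]
Definition: a tree is height-balanced if, at every node, |h(left) - h(right)| <= 1 (empty subtree has height -1).
Bottom-up per-node check:
  node 4: h_left=-1, h_right=-1, diff=0 [OK], height=0
  node 26: h_left=0, h_right=-1, diff=1 [OK], height=1
  node 36: h_left=-1, h_right=-1, diff=0 [OK], height=0
  node 30: h_left=1, h_right=0, diff=1 [OK], height=2
  node 42: h_left=-1, h_right=-1, diff=0 [OK], height=0
  node 44: h_left=0, h_right=-1, diff=1 [OK], height=1
  node 48: h_left=-1, h_right=-1, diff=0 [OK], height=0
  node 47: h_left=1, h_right=0, diff=1 [OK], height=2
  node 39: h_left=2, h_right=2, diff=0 [OK], height=3
All nodes satisfy the balance condition.
Result: Balanced


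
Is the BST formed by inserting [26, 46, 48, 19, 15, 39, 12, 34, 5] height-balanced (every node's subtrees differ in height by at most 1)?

Tree (level-order array): [26, 19, 46, 15, None, 39, 48, 12, None, 34, None, None, None, 5]
Definition: a tree is height-balanced if, at every node, |h(left) - h(right)| <= 1 (empty subtree has height -1).
Bottom-up per-node check:
  node 5: h_left=-1, h_right=-1, diff=0 [OK], height=0
  node 12: h_left=0, h_right=-1, diff=1 [OK], height=1
  node 15: h_left=1, h_right=-1, diff=2 [FAIL (|1--1|=2 > 1)], height=2
  node 19: h_left=2, h_right=-1, diff=3 [FAIL (|2--1|=3 > 1)], height=3
  node 34: h_left=-1, h_right=-1, diff=0 [OK], height=0
  node 39: h_left=0, h_right=-1, diff=1 [OK], height=1
  node 48: h_left=-1, h_right=-1, diff=0 [OK], height=0
  node 46: h_left=1, h_right=0, diff=1 [OK], height=2
  node 26: h_left=3, h_right=2, diff=1 [OK], height=4
Node 15 violates the condition: |1 - -1| = 2 > 1.
Result: Not balanced


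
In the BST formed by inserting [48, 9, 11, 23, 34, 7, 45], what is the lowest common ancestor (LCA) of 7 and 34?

Tree insertion order: [48, 9, 11, 23, 34, 7, 45]
Tree (level-order array): [48, 9, None, 7, 11, None, None, None, 23, None, 34, None, 45]
In a BST, the LCA of p=7, q=34 is the first node v on the
root-to-leaf path with p <= v <= q (go left if both < v, right if both > v).
Walk from root:
  at 48: both 7 and 34 < 48, go left
  at 9: 7 <= 9 <= 34, this is the LCA
LCA = 9


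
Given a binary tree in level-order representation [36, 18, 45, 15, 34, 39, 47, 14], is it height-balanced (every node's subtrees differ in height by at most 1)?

Tree (level-order array): [36, 18, 45, 15, 34, 39, 47, 14]
Definition: a tree is height-balanced if, at every node, |h(left) - h(right)| <= 1 (empty subtree has height -1).
Bottom-up per-node check:
  node 14: h_left=-1, h_right=-1, diff=0 [OK], height=0
  node 15: h_left=0, h_right=-1, diff=1 [OK], height=1
  node 34: h_left=-1, h_right=-1, diff=0 [OK], height=0
  node 18: h_left=1, h_right=0, diff=1 [OK], height=2
  node 39: h_left=-1, h_right=-1, diff=0 [OK], height=0
  node 47: h_left=-1, h_right=-1, diff=0 [OK], height=0
  node 45: h_left=0, h_right=0, diff=0 [OK], height=1
  node 36: h_left=2, h_right=1, diff=1 [OK], height=3
All nodes satisfy the balance condition.
Result: Balanced


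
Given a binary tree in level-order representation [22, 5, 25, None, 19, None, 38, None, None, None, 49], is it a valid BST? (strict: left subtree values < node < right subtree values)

Level-order array: [22, 5, 25, None, 19, None, 38, None, None, None, 49]
Validate using subtree bounds (lo, hi): at each node, require lo < value < hi,
then recurse left with hi=value and right with lo=value.
Preorder trace (stopping at first violation):
  at node 22 with bounds (-inf, +inf): OK
  at node 5 with bounds (-inf, 22): OK
  at node 19 with bounds (5, 22): OK
  at node 25 with bounds (22, +inf): OK
  at node 38 with bounds (25, +inf): OK
  at node 49 with bounds (38, +inf): OK
No violation found at any node.
Result: Valid BST


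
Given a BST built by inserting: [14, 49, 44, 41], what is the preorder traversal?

Tree insertion order: [14, 49, 44, 41]
Tree (level-order array): [14, None, 49, 44, None, 41]
Preorder traversal: [14, 49, 44, 41]


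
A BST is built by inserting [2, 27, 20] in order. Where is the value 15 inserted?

Starting tree (level order): [2, None, 27, 20]
Insertion path: 2 -> 27 -> 20
Result: insert 15 as left child of 20
Final tree (level order): [2, None, 27, 20, None, 15]


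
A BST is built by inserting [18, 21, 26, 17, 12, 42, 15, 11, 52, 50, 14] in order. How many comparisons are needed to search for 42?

Search path for 42: 18 -> 21 -> 26 -> 42
Found: True
Comparisons: 4


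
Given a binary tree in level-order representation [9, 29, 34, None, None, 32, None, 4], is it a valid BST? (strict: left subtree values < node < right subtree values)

Level-order array: [9, 29, 34, None, None, 32, None, 4]
Validate using subtree bounds (lo, hi): at each node, require lo < value < hi,
then recurse left with hi=value and right with lo=value.
Preorder trace (stopping at first violation):
  at node 9 with bounds (-inf, +inf): OK
  at node 29 with bounds (-inf, 9): VIOLATION
Node 29 violates its bound: not (-inf < 29 < 9).
Result: Not a valid BST


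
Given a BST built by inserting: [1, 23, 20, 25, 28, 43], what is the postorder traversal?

Tree insertion order: [1, 23, 20, 25, 28, 43]
Tree (level-order array): [1, None, 23, 20, 25, None, None, None, 28, None, 43]
Postorder traversal: [20, 43, 28, 25, 23, 1]


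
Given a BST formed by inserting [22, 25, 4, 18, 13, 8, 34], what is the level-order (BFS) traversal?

Tree insertion order: [22, 25, 4, 18, 13, 8, 34]
Tree (level-order array): [22, 4, 25, None, 18, None, 34, 13, None, None, None, 8]
BFS from the root, enqueuing left then right child of each popped node:
  queue [22] -> pop 22, enqueue [4, 25], visited so far: [22]
  queue [4, 25] -> pop 4, enqueue [18], visited so far: [22, 4]
  queue [25, 18] -> pop 25, enqueue [34], visited so far: [22, 4, 25]
  queue [18, 34] -> pop 18, enqueue [13], visited so far: [22, 4, 25, 18]
  queue [34, 13] -> pop 34, enqueue [none], visited so far: [22, 4, 25, 18, 34]
  queue [13] -> pop 13, enqueue [8], visited so far: [22, 4, 25, 18, 34, 13]
  queue [8] -> pop 8, enqueue [none], visited so far: [22, 4, 25, 18, 34, 13, 8]
Result: [22, 4, 25, 18, 34, 13, 8]


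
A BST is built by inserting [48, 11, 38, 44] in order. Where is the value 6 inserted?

Starting tree (level order): [48, 11, None, None, 38, None, 44]
Insertion path: 48 -> 11
Result: insert 6 as left child of 11
Final tree (level order): [48, 11, None, 6, 38, None, None, None, 44]


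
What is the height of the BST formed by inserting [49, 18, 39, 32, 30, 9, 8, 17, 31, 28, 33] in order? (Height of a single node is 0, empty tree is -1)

Insertion order: [49, 18, 39, 32, 30, 9, 8, 17, 31, 28, 33]
Tree (level-order array): [49, 18, None, 9, 39, 8, 17, 32, None, None, None, None, None, 30, 33, 28, 31]
Compute height bottom-up (empty subtree = -1):
  height(8) = 1 + max(-1, -1) = 0
  height(17) = 1 + max(-1, -1) = 0
  height(9) = 1 + max(0, 0) = 1
  height(28) = 1 + max(-1, -1) = 0
  height(31) = 1 + max(-1, -1) = 0
  height(30) = 1 + max(0, 0) = 1
  height(33) = 1 + max(-1, -1) = 0
  height(32) = 1 + max(1, 0) = 2
  height(39) = 1 + max(2, -1) = 3
  height(18) = 1 + max(1, 3) = 4
  height(49) = 1 + max(4, -1) = 5
Height = 5


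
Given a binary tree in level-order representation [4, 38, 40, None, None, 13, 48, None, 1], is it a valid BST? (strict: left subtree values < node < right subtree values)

Level-order array: [4, 38, 40, None, None, 13, 48, None, 1]
Validate using subtree bounds (lo, hi): at each node, require lo < value < hi,
then recurse left with hi=value and right with lo=value.
Preorder trace (stopping at first violation):
  at node 4 with bounds (-inf, +inf): OK
  at node 38 with bounds (-inf, 4): VIOLATION
Node 38 violates its bound: not (-inf < 38 < 4).
Result: Not a valid BST
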